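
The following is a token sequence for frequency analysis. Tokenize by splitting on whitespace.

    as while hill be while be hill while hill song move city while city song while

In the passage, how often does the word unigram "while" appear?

Scanning the 16 tokens for "while":
  position 2: while
  position 5: while
  position 8: while
  position 13: while
  position 16: while

5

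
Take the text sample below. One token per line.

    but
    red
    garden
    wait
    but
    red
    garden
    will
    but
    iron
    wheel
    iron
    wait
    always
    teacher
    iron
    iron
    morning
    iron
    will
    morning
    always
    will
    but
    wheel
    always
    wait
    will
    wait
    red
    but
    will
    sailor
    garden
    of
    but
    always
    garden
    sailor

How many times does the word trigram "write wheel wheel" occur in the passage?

0

Scanning the 37 overlapping trigram windows for "write wheel wheel":
  (none found)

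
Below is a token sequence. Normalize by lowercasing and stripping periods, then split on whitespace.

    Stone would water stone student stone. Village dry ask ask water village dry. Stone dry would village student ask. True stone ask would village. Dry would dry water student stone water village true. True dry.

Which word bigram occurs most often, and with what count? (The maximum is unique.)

Bigram frequencies (highest first):
  village dry: 3
  student stone: 2
  water village: 2
  dry would: 2
  would village: 2
  stone would: 1
  … (22 more, each ≤ 1)

"village dry", 3 times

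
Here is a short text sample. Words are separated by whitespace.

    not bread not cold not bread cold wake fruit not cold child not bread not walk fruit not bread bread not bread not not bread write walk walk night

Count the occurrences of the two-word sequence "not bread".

6

Scanning the 28 overlapping bigram windows for "not bread":
  position 1–2: not bread
  position 5–6: not bread
  position 13–14: not bread
  position 18–19: not bread
  position 21–22: not bread
  position 24–25: not bread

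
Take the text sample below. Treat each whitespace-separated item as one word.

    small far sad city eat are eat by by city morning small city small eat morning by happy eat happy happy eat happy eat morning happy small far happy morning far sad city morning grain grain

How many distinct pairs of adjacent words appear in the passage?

36 tokens → 35 bigram windows in total.
Repeated bigrams (each contributes count−1 duplicates):
  happy eat: 3
  city morning: 2
  eat happy: 2
  eat morning: 2
  far sad: 2
  sad city: 2
  small far: 2
8 duplicate windows → 35 − 8 = 27 distinct.

27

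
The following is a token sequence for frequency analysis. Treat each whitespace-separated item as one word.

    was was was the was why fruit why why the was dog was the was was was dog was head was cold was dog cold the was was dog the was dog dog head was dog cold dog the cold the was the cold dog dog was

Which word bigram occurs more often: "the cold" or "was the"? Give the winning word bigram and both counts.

"was the" (3 vs 2)

"the cold": 2 occurrences
"was the": 3 occurrences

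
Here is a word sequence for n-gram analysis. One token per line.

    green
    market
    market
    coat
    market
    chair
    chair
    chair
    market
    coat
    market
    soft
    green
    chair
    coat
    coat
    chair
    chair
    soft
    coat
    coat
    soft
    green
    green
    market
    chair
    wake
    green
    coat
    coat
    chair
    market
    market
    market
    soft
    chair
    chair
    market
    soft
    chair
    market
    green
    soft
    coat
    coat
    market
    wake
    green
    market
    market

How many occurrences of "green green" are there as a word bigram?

Scanning the 49 overlapping bigram windows for "green green":
  position 23–24: green green

1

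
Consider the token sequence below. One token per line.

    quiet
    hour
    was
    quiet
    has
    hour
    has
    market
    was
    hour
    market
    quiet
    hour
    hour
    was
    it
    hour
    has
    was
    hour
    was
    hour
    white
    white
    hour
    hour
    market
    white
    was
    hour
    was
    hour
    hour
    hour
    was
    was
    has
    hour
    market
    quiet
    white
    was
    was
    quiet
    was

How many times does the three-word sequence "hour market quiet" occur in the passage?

Scanning the 43 overlapping trigram windows for "hour market quiet":
  position 10–12: hour market quiet
  position 38–40: hour market quiet

2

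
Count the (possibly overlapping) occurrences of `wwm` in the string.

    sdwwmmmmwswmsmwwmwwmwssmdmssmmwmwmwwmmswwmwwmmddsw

6

Sliding a length-3 window over the 50 characters (48 positions):
  position 3–5: wwm
  position 15–17: wwm
  position 18–20: wwm
  position 35–37: wwm
  position 40–42: wwm
  position 43–45: wwm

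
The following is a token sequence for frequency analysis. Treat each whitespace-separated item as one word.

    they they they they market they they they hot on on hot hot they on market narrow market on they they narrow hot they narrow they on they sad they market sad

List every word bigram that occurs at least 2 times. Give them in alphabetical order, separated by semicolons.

hot they; on they; they market; they narrow; they on; they they

Bigram counts meeting the condition (at least 2 times):
  hot they: 2
  on they: 2
  they market: 2
  they narrow: 2
  they on: 2
  they they: 6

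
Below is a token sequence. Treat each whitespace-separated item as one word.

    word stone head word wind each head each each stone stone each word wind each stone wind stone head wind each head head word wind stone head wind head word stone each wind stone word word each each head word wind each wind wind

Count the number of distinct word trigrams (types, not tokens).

44 tokens → 42 trigram windows in total.
Repeated trigrams (each contributes count−1 duplicates):
  head word wind: 3
  word wind each: 3
  stone head wind: 2
  wind each head: 2
  wind stone head: 2
7 duplicate windows → 42 − 7 = 35 distinct.

35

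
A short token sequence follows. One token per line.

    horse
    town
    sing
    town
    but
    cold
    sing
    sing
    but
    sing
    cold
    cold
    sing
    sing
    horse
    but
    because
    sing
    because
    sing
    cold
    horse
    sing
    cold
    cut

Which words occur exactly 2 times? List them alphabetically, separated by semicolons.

because; town

Unigram counts meeting the condition (exactly 2 times):
  because: 2
  town: 2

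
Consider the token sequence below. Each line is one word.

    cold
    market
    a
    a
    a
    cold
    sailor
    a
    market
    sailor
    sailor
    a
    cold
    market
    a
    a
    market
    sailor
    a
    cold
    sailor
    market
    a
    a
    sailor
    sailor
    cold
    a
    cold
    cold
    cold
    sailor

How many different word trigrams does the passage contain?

32 tokens → 30 trigram windows in total.
Repeated trigrams (each contributes count−1 duplicates):
  market a a: 3
  a cold sailor: 2
  a market sailor: 2
  cold market a: 2
  sailor a cold: 2
6 duplicate windows → 30 − 6 = 24 distinct.

24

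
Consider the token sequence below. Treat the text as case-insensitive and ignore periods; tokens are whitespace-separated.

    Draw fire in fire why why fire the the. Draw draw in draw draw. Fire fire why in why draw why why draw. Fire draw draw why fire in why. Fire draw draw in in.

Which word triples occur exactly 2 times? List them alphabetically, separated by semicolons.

draw draw in; fire draw draw

Trigram counts meeting the condition (exactly 2 times):
  draw draw in: 2
  fire draw draw: 2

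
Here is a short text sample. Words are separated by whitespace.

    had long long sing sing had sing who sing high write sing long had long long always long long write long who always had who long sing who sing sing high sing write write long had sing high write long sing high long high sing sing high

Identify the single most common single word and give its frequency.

Unigram frequencies (highest first):
  sing: 13
  long: 12
  high: 6
  had: 5
  write: 5
  who: 4
  … (1 more, each ≤ 2)

"sing", 13 times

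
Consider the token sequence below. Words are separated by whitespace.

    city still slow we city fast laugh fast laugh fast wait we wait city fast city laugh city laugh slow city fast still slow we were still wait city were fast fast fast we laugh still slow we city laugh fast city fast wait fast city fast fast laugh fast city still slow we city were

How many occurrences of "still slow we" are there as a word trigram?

Scanning the 54 overlapping trigram windows for "still slow we":
  position 2–4: still slow we
  position 23–25: still slow we
  position 36–38: still slow we
  position 52–54: still slow we

4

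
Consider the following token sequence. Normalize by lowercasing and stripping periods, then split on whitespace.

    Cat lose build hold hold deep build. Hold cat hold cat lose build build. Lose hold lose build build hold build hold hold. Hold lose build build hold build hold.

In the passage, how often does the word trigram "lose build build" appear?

3

Scanning the 28 overlapping trigram windows for "lose build build":
  position 12–14: lose build build
  position 17–19: lose build build
  position 25–27: lose build build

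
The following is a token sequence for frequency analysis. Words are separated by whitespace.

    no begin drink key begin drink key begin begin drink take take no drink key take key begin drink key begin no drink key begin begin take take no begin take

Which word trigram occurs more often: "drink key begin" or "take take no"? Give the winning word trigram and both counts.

"drink key begin": 4 occurrences
"take take no": 2 occurrences

"drink key begin" (4 vs 2)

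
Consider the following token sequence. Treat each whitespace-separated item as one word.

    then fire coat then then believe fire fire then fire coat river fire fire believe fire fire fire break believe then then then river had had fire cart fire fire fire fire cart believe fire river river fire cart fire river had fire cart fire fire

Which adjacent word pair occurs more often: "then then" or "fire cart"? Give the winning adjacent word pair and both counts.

"fire cart" (4 vs 3)

"then then": 3 occurrences
"fire cart": 4 occurrences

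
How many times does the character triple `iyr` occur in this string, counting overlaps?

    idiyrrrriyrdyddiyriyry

4

Sliding a length-3 window over the 22 characters (20 positions):
  position 3–5: iyr
  position 9–11: iyr
  position 16–18: iyr
  position 19–21: iyr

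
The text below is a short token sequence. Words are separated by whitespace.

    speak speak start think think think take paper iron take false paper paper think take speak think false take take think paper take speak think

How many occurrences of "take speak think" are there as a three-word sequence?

Scanning the 23 overlapping trigram windows for "take speak think":
  position 15–17: take speak think
  position 23–25: take speak think

2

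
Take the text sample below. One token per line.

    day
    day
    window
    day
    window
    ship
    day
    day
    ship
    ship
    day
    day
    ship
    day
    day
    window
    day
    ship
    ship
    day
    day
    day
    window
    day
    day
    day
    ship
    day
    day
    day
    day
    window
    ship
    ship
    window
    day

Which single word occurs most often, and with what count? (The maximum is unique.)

Unigram frequencies (highest first):
  day: 21
  ship: 9
  window: 6

"day", 21 times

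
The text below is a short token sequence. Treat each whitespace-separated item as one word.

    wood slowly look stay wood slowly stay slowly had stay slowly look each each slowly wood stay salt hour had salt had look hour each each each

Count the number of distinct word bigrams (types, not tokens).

21

27 tokens → 26 bigram windows in total.
Repeated bigrams (each contributes count−1 duplicates):
  each each: 3
  slowly look: 2
  stay slowly: 2
  wood slowly: 2
5 duplicate windows → 26 − 5 = 21 distinct.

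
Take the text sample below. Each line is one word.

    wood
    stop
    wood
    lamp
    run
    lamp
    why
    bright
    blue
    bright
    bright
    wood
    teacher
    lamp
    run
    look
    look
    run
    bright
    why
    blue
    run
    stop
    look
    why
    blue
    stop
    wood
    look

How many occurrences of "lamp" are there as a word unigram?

Scanning the 29 tokens for "lamp":
  position 4: lamp
  position 6: lamp
  position 14: lamp

3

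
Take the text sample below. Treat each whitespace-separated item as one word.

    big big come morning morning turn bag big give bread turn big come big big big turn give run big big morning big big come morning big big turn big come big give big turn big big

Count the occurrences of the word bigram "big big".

Scanning the 36 overlapping bigram windows for "big big":
  position 1–2: big big
  position 14–15: big big
  position 15–16: big big
  position 20–21: big big
  position 23–24: big big
  position 27–28: big big
  position 36–37: big big

7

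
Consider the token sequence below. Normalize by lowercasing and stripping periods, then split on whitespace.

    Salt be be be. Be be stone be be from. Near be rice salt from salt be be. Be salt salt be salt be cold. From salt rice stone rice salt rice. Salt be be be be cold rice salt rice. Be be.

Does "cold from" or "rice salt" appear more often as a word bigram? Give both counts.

"rice salt" (4 vs 1)

"cold from": 1 occurrence
"rice salt": 4 occurrences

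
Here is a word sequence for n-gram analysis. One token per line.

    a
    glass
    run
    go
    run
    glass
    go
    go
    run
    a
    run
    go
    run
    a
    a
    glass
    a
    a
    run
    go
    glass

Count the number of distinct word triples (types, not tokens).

16

21 tokens → 19 trigram windows in total.
Repeated trigrams (each contributes count−1 duplicates):
  a run go: 2
  go run a: 2
  run go run: 2
3 duplicate windows → 19 − 3 = 16 distinct.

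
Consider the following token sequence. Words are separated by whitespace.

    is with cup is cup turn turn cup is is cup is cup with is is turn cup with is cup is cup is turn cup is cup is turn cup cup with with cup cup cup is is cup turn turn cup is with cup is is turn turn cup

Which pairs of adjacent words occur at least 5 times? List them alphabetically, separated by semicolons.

cup is; is cup; turn cup

Bigram counts meeting the condition (at least 5 times):
  cup is: 10
  is cup: 7
  turn cup: 6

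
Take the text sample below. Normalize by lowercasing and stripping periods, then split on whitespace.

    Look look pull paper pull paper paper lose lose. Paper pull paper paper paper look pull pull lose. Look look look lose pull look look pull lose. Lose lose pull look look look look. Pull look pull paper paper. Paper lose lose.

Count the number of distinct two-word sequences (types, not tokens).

42 tokens → 41 bigram windows in total.
Repeated bigrams (each contributes count−1 duplicates):
  look look: 7
  look pull: 5
  paper paper: 5
  lose lose: 4
  pull paper: 4
  pull look: 3
  lose pull: 2
  paper lose: 2
  … (2 more repeated)
26 duplicate windows → 41 − 26 = 15 distinct.

15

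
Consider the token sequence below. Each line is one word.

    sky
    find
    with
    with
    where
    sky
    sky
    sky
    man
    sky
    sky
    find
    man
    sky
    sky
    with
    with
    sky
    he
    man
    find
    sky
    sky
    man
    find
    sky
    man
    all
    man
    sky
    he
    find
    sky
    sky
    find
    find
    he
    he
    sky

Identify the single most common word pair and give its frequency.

"sky sky", 6 times

Bigram frequencies (highest first):
  sky sky: 6
  sky find: 3
  sky man: 3
  man sky: 3
  find sky: 3
  with with: 2
  … (16 more, each ≤ 2)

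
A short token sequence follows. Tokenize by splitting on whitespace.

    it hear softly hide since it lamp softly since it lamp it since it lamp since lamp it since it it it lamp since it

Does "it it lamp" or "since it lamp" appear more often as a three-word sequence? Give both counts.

"since it lamp" (3 vs 1)

"it it lamp": 1 occurrence
"since it lamp": 3 occurrences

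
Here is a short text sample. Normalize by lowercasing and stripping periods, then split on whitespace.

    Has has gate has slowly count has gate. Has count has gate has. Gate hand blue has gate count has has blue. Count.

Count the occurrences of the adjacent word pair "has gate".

5

Scanning the 22 overlapping bigram windows for "has gate":
  position 2–3: has gate
  position 7–8: has gate
  position 11–12: has gate
  position 13–14: has gate
  position 17–18: has gate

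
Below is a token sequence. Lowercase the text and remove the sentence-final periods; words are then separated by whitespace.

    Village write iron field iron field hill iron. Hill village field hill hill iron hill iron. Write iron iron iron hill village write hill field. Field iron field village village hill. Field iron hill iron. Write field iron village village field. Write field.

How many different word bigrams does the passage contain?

21

43 tokens → 42 bigram windows in total.
Repeated bigrams (each contributes count−1 duplicates):
  field iron: 4
  hill iron: 4
  iron hill: 4
  iron field: 3
  field hill: 2
  hill field: 2
  hill village: 2
  iron iron: 2
  … (6 more repeated)
21 duplicate windows → 42 − 21 = 21 distinct.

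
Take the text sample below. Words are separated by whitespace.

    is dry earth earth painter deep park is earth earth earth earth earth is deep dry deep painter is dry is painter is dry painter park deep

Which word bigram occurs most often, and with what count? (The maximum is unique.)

"earth earth", 5 times

Bigram frequencies (highest first):
  earth earth: 5
  is dry: 3
  painter is: 2
  dry earth: 1
  earth painter: 1
  painter deep: 1
  … (13 more, each ≤ 1)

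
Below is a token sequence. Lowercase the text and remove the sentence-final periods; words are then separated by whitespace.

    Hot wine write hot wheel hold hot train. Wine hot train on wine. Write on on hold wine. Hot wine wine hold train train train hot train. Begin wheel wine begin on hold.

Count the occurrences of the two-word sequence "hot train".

Scanning the 32 overlapping bigram windows for "hot train":
  position 7–8: hot train
  position 10–11: hot train
  position 26–27: hot train

3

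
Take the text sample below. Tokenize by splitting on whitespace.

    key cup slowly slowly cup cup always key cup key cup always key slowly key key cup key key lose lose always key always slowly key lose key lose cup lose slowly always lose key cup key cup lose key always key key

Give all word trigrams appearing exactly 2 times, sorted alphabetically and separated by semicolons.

Trigram counts meeting the condition (exactly 2 times):
  cup always key: 2
  cup key cup: 2

cup always key; cup key cup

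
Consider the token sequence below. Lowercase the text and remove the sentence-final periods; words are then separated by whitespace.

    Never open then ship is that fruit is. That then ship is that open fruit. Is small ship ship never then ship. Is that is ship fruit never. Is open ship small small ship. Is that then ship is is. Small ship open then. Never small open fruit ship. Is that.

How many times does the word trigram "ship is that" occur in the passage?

Scanning the 49 overlapping trigram windows for "ship is that":
  position 4–6: ship is that
  position 11–13: ship is that
  position 22–24: ship is that
  position 34–36: ship is that
  position 49–51: ship is that

5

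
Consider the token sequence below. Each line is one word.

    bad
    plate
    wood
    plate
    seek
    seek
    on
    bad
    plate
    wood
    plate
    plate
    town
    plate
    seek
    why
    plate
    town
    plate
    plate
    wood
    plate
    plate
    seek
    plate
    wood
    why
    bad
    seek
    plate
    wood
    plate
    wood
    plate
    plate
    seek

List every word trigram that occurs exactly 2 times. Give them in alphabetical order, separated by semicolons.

Trigram counts meeting the condition (exactly 2 times):
  bad plate wood: 2
  plate plate seek: 2
  plate town plate: 2
  seek plate wood: 2

bad plate wood; plate plate seek; plate town plate; seek plate wood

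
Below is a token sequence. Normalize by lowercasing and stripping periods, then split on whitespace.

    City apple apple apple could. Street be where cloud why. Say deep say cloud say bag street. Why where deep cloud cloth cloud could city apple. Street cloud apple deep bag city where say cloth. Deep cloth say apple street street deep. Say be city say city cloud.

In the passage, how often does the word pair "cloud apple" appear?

Scanning the 47 overlapping bigram windows for "cloud apple":
  position 28–29: cloud apple

1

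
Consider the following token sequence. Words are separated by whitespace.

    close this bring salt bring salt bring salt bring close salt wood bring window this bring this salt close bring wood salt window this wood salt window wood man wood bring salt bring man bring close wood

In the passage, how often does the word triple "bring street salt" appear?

0

Scanning the 35 overlapping trigram windows for "bring street salt":
  (none found)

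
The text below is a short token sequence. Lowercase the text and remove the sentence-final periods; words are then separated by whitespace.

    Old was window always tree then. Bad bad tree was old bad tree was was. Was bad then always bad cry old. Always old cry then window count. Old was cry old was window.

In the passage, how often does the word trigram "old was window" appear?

Scanning the 32 overlapping trigram windows for "old was window":
  position 1–3: old was window
  position 32–34: old was window

2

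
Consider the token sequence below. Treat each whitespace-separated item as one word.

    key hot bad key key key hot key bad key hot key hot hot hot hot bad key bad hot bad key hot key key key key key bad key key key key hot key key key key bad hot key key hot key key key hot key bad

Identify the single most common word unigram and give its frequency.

Unigram frequencies (highest first):
  key: 28
  hot: 13
  bad: 8

"key", 28 times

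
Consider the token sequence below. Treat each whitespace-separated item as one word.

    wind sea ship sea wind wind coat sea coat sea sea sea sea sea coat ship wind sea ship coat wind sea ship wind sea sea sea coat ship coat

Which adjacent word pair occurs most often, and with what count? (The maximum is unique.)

"sea sea", 6 times

Bigram frequencies (highest first):
  sea sea: 6
  wind sea: 4
  sea ship: 3
  sea coat: 3
  coat sea: 2
  coat ship: 2
  … (7 more, each ≤ 2)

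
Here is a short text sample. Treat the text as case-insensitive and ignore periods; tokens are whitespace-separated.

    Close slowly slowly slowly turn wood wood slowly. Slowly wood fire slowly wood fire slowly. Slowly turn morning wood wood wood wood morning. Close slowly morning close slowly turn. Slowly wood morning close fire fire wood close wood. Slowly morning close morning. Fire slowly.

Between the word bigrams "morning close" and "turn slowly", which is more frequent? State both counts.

"morning close": 4 occurrences
"turn slowly": 1 occurrence

"morning close" (4 vs 1)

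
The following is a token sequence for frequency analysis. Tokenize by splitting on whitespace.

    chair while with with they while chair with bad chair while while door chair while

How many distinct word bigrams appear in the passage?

12

15 tokens → 14 bigram windows in total.
Repeated bigrams (each contributes count−1 duplicates):
  chair while: 3
2 duplicate windows → 14 − 2 = 12 distinct.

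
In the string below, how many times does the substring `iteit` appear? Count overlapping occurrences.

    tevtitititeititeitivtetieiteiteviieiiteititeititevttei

5

Sliding a length-5 window over the 54 characters (50 positions):
  position 9–13: iteit
  position 14–18: iteit
  position 26–30: iteit
  position 37–41: iteit
  position 42–46: iteit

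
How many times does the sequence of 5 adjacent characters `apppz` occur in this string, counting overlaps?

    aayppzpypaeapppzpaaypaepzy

Sliding a length-5 window over the 26 characters (22 positions):
  position 12–16: apppz

1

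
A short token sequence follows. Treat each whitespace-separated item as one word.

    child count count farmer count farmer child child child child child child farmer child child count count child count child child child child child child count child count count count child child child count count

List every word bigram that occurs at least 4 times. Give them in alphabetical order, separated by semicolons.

Bigram counts meeting the condition (at least 4 times):
  child child: 13
  child count: 6
  count child: 4
  count count: 5

child child; child count; count child; count count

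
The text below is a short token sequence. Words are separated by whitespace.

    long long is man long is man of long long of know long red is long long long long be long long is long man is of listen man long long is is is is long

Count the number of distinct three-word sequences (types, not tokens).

36 tokens → 34 trigram windows in total.
Repeated trigrams (each contributes count−1 duplicates):
  long long is: 3
  is is is: 2
  long is man: 2
  long long long: 2
5 duplicate windows → 34 − 5 = 29 distinct.

29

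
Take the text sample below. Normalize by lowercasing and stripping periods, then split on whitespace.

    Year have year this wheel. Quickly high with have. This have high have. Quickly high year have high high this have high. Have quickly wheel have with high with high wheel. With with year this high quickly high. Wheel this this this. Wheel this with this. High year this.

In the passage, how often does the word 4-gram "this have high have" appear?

Scanning the 46 overlapping 4-gram windows for "this have high have":
  position 10–13: this have high have
  position 20–23: this have high have

2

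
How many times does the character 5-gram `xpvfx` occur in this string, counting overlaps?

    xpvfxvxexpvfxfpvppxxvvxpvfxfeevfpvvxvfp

Sliding a length-5 window over the 39 characters (35 positions):
  position 1–5: xpvfx
  position 9–13: xpvfx
  position 23–27: xpvfx

3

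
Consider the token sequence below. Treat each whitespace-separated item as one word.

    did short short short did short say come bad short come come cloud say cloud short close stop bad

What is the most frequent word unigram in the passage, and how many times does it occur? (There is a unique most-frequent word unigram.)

Unigram frequencies (highest first):
  short: 6
  come: 3
  did: 2
  say: 2
  bad: 2
  cloud: 2
  … (2 more, each ≤ 1)

"short", 6 times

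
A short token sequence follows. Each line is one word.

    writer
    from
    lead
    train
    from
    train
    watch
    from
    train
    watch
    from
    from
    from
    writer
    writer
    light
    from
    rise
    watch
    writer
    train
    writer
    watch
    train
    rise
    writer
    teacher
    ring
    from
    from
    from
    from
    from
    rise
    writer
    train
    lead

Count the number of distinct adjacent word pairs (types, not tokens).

25

37 tokens → 36 bigram windows in total.
Repeated bigrams (each contributes count−1 duplicates):
  from from: 6
  from rise: 2
  from train: 2
  rise writer: 2
  train watch: 2
  watch from: 2
  writer train: 2
11 duplicate windows → 36 − 11 = 25 distinct.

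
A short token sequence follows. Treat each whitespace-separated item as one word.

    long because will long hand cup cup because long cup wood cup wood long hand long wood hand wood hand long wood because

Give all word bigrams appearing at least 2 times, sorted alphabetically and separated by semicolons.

Bigram counts meeting the condition (at least 2 times):
  cup wood: 2
  hand long: 2
  long hand: 2
  long wood: 2
  wood hand: 2

cup wood; hand long; long hand; long wood; wood hand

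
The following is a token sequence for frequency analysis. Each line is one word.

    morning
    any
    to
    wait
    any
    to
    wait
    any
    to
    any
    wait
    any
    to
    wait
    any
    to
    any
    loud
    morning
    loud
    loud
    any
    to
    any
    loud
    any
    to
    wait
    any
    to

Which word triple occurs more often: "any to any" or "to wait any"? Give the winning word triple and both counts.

"any to any": 3 occurrences
"to wait any": 4 occurrences

"to wait any" (4 vs 3)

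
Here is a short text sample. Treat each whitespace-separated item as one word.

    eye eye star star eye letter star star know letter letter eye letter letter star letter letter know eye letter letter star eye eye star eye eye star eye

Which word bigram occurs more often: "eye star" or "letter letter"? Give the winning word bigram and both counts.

"eye star": 3 occurrences
"letter letter": 4 occurrences

"letter letter" (4 vs 3)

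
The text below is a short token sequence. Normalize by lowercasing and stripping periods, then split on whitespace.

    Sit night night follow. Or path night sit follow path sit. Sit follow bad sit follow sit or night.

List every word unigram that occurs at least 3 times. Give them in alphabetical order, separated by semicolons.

follow; night; sit

Unigram counts meeting the condition (at least 3 times):
  follow: 4
  night: 4
  sit: 6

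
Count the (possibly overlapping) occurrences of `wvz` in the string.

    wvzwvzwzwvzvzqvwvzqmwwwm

Sliding a length-3 window over the 24 characters (22 positions):
  position 1–3: wvz
  position 4–6: wvz
  position 9–11: wvz
  position 16–18: wvz

4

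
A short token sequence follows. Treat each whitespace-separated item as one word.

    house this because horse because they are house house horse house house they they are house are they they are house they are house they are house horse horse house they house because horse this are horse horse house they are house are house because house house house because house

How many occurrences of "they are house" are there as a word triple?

6

Scanning the 48 overlapping trigram windows for "they are house":
  position 6–8: they are house
  position 14–16: they are house
  position 19–21: they are house
  position 22–24: they are house
  position 25–27: they are house
  position 40–42: they are house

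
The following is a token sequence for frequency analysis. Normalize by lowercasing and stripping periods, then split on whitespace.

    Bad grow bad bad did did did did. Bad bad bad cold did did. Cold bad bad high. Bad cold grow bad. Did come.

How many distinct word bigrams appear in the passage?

24 tokens → 23 bigram windows in total.
Repeated bigrams (each contributes count−1 duplicates):
  bad bad: 4
  did did: 4
  bad cold: 2
  bad did: 2
  grow bad: 2
9 duplicate windows → 23 − 9 = 14 distinct.

14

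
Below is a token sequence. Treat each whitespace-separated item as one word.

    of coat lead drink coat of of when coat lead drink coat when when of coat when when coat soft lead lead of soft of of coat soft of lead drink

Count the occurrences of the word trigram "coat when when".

2

Scanning the 29 overlapping trigram windows for "coat when when":
  position 12–14: coat when when
  position 16–18: coat when when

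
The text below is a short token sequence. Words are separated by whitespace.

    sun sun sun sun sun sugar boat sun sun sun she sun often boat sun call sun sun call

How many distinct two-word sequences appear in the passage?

19 tokens → 18 bigram windows in total.
Repeated bigrams (each contributes count−1 duplicates):
  sun sun: 7
  boat sun: 2
  sun call: 2
8 duplicate windows → 18 − 8 = 10 distinct.

10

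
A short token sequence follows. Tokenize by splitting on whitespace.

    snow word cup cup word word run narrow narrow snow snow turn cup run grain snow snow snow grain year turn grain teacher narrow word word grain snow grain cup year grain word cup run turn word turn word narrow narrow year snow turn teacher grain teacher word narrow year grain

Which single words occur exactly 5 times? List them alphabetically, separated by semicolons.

cup; turn

Unigram counts meeting the condition (exactly 5 times):
  cup: 5
  turn: 5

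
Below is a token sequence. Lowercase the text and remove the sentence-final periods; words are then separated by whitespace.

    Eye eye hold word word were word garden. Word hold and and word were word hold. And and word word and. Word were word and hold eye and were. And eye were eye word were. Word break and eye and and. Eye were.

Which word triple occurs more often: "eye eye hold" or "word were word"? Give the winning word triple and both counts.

"eye eye hold": 1 occurrence
"word were word": 4 occurrences

"word were word" (4 vs 1)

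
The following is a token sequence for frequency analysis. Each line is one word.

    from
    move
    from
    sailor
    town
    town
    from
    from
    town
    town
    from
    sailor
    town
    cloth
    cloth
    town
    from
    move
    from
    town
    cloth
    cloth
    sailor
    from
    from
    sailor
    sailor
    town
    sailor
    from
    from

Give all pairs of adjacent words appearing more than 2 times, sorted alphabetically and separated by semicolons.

Bigram counts meeting the condition (more than 2 times):
  from from: 3
  from sailor: 3
  sailor town: 3
  town from: 3

from from; from sailor; sailor town; town from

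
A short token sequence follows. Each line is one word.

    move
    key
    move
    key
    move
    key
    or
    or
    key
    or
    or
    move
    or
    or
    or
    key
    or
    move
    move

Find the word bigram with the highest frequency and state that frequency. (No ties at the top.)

Bigram frequencies (highest first):
  or or: 4
  move key: 3
  key or: 3
  key move: 2
  or key: 2
  or move: 2
  … (2 more, each ≤ 1)

"or or", 4 times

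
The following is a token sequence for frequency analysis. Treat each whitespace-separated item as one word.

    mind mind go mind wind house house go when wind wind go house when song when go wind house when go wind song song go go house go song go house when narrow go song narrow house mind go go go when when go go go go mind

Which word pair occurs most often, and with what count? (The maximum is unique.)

"go go", 6 times

Bigram frequencies (highest first):
  go go: 6
  go house: 3
  house when: 3
  when go: 3
  mind go: 2
  go mind: 2
  … (22 more, each ≤ 2)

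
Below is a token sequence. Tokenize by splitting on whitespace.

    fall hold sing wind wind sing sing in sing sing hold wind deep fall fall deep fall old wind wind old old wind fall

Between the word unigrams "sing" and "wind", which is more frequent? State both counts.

"sing": 5 occurrences
"wind": 6 occurrences

"wind" (6 vs 5)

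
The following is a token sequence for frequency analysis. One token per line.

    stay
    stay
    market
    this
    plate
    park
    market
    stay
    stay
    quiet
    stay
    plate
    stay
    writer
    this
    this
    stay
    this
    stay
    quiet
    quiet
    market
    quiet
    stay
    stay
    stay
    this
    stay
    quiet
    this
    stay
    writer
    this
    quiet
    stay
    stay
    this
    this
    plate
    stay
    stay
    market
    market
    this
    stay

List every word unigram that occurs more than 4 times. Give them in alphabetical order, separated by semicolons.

Unigram counts meeting the condition (more than 4 times):
  market: 5
  quiet: 6
  stay: 18
  this: 10

market; quiet; stay; this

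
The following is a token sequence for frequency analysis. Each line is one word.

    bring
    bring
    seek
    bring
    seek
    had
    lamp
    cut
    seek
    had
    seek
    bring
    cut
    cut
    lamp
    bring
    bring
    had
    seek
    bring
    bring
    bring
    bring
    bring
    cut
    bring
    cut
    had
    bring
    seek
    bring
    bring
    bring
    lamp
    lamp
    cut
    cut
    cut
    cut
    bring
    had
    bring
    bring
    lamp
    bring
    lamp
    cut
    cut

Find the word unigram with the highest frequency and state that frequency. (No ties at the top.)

Unigram frequencies (highest first):
  bring: 20
  cut: 11
  seek: 6
  lamp: 6
  had: 5

"bring", 20 times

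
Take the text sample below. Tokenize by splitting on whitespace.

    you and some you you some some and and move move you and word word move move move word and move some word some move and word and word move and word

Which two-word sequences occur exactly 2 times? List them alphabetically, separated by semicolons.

Bigram counts meeting the condition (exactly 2 times):
  and move: 2
  move and: 2
  word and: 2
  word move: 2
  you and: 2

and move; move and; word and; word move; you and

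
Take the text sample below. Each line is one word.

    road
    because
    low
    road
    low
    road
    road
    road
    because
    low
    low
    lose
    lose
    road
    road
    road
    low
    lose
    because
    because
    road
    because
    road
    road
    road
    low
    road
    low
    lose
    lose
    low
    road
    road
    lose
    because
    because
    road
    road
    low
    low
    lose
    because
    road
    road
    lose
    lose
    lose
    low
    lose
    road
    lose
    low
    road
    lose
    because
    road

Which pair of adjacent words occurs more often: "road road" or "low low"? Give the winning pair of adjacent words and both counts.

"road road": 9 occurrences
"low low": 2 occurrences

"road road" (9 vs 2)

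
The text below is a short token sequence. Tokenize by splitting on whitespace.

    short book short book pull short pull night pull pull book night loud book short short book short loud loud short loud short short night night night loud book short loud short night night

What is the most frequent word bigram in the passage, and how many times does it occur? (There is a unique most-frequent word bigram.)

"book short", 4 times

Bigram frequencies (highest first):
  book short: 4
  short book: 3
  short loud: 3
  loud short: 3
  night night: 3
  night loud: 2
  … (12 more, each ≤ 2)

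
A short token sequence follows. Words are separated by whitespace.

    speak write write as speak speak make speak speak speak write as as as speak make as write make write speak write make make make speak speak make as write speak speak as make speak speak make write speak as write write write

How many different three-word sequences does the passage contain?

34

43 tokens → 41 trigram windows in total.
Repeated trigrams (each contributes count−1 duplicates):
  make speak speak: 3
  speak speak make: 3
  make as write: 2
  make write speak: 2
  speak make as: 2
7 duplicate windows → 41 − 7 = 34 distinct.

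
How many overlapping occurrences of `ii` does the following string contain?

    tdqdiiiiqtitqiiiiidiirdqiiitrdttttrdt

Sliding a length-2 window over the 37 characters (36 positions):
  position 5–6: ii
  position 6–7: ii
  position 7–8: ii
  position 14–15: ii
  position 15–16: ii
  position 16–17: ii
  position 17–18: ii
  position 20–21: ii
  position 25–26: ii
  position 26–27: ii

10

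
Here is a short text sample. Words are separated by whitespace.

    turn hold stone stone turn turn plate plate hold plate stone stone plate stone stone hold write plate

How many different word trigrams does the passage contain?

15

18 tokens → 16 trigram windows in total.
Repeated trigrams (each contributes count−1 duplicates):
  plate stone stone: 2
1 duplicate windows → 16 − 1 = 15 distinct.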